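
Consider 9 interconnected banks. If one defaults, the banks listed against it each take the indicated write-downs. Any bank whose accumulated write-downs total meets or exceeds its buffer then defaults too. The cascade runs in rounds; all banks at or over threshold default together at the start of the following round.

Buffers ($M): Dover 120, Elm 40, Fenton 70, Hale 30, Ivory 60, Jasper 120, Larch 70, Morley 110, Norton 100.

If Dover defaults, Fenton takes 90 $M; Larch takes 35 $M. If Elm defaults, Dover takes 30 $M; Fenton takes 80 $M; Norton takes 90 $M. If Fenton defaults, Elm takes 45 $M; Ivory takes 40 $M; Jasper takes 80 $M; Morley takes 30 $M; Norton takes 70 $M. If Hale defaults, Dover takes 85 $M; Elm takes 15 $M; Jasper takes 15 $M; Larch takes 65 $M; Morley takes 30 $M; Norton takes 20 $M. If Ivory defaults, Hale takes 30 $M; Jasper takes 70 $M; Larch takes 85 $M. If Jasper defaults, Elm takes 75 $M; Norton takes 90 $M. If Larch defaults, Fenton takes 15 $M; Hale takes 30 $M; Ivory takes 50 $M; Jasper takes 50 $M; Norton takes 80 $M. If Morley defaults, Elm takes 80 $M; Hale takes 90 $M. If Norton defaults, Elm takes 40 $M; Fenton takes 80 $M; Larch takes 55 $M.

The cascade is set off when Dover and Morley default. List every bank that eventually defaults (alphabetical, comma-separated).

Round 1 — Dover, Morley default (initial).
  Elm: +80 → 80 ≥ 40
  Fenton: +90 → 90 ≥ 70
  Hale: +90 → 90 ≥ 30
  Larch: +35 → 35 < 70
Round 2 — Elm, Fenton, Hale default.
  Ivory: +40 → 40 < 60
  Jasper: +80+15 → 95 < 120
  Larch: +65 → 100 ≥ 70
  Norton: +90+70+20 → 180 ≥ 100
Round 3 — Larch, Norton default.
  Ivory: +50 → 90 ≥ 60
  Jasper: +50 → 145 ≥ 120
Round 4 — Ivory, Jasper default.
No further defaults.

Dover, Elm, Fenton, Hale, Ivory, Jasper, Larch, Morley, Norton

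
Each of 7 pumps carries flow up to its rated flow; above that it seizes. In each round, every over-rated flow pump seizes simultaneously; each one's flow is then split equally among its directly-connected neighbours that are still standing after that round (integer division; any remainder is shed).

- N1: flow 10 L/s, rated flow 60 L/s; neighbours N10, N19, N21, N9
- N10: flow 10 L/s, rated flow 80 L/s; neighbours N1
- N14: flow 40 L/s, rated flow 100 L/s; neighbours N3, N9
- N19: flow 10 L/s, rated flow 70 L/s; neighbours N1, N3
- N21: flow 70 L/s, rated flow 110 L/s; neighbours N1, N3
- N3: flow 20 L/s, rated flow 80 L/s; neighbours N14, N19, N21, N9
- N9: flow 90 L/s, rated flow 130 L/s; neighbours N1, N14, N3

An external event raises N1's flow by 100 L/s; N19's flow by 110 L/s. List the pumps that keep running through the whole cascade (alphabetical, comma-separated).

Round 1 — N1 at 110 > 60; N19 at 120 > 70. N1, N19 seize.
  N1 sheds 110 L/s to N10, N21, N9: 36 each (2 lost).
    N10: 10+36 = 46 ≤ 80
    N21: 70+36 = 106 ≤ 110
    N9: 90+36 = 126 ≤ 130
  N19 sheds 120 L/s to N3: 120 each.
    N3: 20+120 = 140 > 80
Round 2 — N3 seizes.
  N3 sheds 140 L/s to N14, N21, N9: 46 each (2 lost).
    N14: 40+46 = 86 ≤ 100
    N21: 106+46 = 152 > 110
    N9: 126+46 = 172 > 130
Round 3 — N21, N9 seize.
  N21 sheds 152 L/s: no online neighbours, lost.
  N9 sheds 172 L/s to N14: 172 each.
    N14: 86+172 = 258 > 100
Round 4 — N14 seizes.
  N14 sheds 258 L/s: no online neighbours, lost.
No further seizures.

N10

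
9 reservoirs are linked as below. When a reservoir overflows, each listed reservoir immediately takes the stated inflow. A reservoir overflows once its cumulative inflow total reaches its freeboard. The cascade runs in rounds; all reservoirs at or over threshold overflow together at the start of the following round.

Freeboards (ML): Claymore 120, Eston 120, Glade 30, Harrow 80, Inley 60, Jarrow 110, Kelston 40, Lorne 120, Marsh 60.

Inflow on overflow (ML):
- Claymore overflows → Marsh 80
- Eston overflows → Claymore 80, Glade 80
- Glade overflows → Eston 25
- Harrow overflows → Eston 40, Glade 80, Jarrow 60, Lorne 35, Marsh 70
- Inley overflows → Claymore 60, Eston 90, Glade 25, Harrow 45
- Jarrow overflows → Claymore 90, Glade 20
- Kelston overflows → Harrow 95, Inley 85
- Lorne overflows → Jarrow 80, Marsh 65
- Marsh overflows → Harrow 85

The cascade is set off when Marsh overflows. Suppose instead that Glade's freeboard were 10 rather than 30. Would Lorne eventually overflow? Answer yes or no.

With Glade's freeboard at 10:
Round 1 — Marsh overflows (initial).
  Harrow: +85 → 85 ≥ 80
Round 2 — Harrow overflows.
  Eston: +40 → 40 < 120
  Glade: +80 → 80 ≥ 10
  Jarrow: +60 → 60 < 110
  Lorne: +35 → 35 < 120
Round 3 — Glade overflows.
  Eston: +25 → 65 < 120
No further overflows.

no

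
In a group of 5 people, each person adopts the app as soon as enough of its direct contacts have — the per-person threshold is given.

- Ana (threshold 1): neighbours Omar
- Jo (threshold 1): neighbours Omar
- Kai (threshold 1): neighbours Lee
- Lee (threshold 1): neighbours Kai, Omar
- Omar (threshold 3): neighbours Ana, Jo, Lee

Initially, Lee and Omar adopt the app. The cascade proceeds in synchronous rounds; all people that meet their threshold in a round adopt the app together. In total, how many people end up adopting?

5

Round 1 — Lee, Omar adopt the app (initial).
Round 2 — checking thresholds:
  Ana: 1 of 1 neighbours ≥ 1, adopts the app.
  Jo: 1 of 1 neighbours ≥ 1, adopts the app.
  Kai: 1 of 1 neighbours ≥ 1, adopts the app.
Round 3 — no new adoptions; cascade stops.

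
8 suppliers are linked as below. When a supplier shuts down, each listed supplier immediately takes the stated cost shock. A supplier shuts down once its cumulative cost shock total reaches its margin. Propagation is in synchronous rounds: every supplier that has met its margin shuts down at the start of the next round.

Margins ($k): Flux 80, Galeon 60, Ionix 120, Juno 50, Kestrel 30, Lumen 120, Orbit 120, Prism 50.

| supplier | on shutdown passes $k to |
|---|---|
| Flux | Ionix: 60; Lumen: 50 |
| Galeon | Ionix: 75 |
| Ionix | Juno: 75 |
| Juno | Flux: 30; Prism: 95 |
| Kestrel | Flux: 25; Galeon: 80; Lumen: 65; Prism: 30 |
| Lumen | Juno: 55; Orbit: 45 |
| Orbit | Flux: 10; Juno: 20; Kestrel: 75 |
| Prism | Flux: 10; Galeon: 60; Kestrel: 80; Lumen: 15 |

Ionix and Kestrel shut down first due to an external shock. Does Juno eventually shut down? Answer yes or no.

Round 1 — Ionix, Kestrel shut down (initial).
  Flux: +25 → 25 < 80
  Galeon: +80 → 80 ≥ 60
  Juno: +75 → 75 ≥ 50
  Lumen: +65 → 65 < 120
  Prism: +30 → 30 < 50
Round 2 — Galeon, Juno shut down.
  Flux: +30 → 55 < 80
  Prism: +95 → 125 ≥ 50
Round 3 — Prism shuts down.
  Flux: +10 → 65 < 80
  Lumen: +15 → 80 < 120
No further shutdowns.

yes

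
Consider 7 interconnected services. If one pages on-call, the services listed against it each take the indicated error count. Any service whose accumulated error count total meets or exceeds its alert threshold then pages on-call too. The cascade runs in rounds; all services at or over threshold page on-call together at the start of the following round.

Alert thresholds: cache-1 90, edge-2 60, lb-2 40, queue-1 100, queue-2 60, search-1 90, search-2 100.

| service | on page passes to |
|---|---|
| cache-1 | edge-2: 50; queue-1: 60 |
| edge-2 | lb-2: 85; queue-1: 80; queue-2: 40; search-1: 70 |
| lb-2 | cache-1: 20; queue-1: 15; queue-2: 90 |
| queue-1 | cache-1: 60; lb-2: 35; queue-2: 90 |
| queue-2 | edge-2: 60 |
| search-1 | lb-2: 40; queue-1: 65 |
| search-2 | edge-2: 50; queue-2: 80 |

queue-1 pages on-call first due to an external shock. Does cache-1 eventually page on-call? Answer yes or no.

no

Round 1 — queue-1 pages on-call (initial).
  cache-1: +60 → 60 < 90
  lb-2: +35 → 35 < 40
  queue-2: +90 → 90 ≥ 60
Round 2 — queue-2 pages on-call.
  edge-2: +60 → 60 ≥ 60
Round 3 — edge-2 pages on-call.
  lb-2: +85 → 120 ≥ 40
  search-1: +70 → 70 < 90
Round 4 — lb-2 pages on-call.
  cache-1: +20 → 80 < 90
No further pages.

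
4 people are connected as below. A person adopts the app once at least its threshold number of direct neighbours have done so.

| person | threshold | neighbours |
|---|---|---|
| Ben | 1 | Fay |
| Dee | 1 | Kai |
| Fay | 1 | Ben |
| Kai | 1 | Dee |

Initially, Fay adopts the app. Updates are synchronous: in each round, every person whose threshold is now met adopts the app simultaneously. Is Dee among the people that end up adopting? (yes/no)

no

Round 1 — Fay adopts the app (initial).
Round 2 — checking thresholds:
  Ben: 1 of 1 neighbours ≥ 1, adopts the app.
Round 3 — no new adoptions; cascade stops.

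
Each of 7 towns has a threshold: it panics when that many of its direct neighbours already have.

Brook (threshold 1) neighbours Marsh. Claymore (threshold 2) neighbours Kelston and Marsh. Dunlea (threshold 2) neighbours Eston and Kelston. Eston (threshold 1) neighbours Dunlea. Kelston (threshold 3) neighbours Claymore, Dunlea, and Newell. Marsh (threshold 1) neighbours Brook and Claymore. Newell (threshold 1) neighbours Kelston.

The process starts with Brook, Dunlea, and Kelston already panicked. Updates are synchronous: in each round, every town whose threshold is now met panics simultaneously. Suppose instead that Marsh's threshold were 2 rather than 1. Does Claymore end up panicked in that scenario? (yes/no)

With Marsh's threshold at 2:
Round 1 — Brook, Dunlea, Kelston panic (initial).
Round 2 — checking thresholds:
  Claymore: 1 of 2 neighbours < 2, below threshold.
  Eston: 1 of 1 neighbours ≥ 1, panics.
  Marsh: 1 of 2 neighbours < 2, below threshold.
  Newell: 1 of 1 neighbours ≥ 1, panics.
Round 3 — no new panics; cascade stops.

no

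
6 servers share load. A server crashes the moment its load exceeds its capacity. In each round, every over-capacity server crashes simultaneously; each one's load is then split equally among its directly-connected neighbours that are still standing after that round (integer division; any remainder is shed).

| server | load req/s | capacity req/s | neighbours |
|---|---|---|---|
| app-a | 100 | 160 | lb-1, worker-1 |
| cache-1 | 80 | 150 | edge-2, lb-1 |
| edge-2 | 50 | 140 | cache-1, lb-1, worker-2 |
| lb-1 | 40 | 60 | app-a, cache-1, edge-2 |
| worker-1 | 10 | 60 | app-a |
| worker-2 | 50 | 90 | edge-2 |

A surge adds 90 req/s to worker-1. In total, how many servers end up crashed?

Round 1 — worker-1 at 100 > 60. worker-1 crashes.
  worker-1 sheds 100 req/s to app-a: 100 each.
    app-a: 100+100 = 200 > 160
Round 2 — app-a crashes.
  app-a sheds 200 req/s to lb-1: 200 each.
    lb-1: 40+200 = 240 > 60
Round 3 — lb-1 crashes.
  lb-1 sheds 240 req/s to cache-1, edge-2: 120 each.
    cache-1: 80+120 = 200 > 150
    edge-2: 50+120 = 170 > 140
Round 4 — cache-1, edge-2 crash.
  cache-1 sheds 200 req/s: no online neighbours, lost.
  edge-2 sheds 170 req/s to worker-2: 170 each.
    worker-2: 50+170 = 220 > 90
Round 5 — worker-2 crashes.
  worker-2 sheds 220 req/s: no online neighbours, lost.
No further crashes.

6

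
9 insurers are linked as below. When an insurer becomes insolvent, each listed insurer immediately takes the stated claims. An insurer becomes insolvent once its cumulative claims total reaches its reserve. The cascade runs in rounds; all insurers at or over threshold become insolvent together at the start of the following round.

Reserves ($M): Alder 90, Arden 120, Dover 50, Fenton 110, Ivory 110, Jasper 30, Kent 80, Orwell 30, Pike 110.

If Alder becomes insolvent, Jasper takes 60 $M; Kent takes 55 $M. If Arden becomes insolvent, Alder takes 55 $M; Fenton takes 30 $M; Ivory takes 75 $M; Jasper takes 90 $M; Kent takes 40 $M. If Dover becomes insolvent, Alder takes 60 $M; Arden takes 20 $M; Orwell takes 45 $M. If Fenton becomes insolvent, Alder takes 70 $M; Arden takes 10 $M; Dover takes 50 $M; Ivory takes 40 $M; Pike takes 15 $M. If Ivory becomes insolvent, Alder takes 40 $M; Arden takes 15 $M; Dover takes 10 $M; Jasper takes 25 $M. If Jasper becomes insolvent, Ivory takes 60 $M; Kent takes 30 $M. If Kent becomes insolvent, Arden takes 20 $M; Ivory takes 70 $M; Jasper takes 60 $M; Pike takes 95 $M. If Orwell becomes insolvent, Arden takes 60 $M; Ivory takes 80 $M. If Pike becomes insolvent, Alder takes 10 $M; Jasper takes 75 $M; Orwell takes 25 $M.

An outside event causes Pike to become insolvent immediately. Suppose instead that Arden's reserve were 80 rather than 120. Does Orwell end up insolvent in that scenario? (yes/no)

With Arden's reserve at 80:
Round 1 — Pike becomes insolvent (initial).
  Alder: +10 → 10 < 90
  Jasper: +75 → 75 ≥ 30
  Orwell: +25 → 25 < 30
Round 2 — Jasper becomes insolvent.
  Ivory: +60 → 60 < 110
  Kent: +30 → 30 < 80
No further insolvencies.

no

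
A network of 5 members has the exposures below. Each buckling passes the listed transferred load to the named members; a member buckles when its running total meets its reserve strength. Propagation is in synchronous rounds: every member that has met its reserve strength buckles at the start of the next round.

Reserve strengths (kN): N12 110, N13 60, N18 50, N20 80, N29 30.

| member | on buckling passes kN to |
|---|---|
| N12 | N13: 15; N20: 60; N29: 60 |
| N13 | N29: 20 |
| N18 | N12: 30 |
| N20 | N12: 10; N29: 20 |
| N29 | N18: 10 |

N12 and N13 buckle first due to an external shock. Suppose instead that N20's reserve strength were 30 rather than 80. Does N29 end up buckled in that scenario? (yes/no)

With N20's reserve strength at 30:
Round 1 — N12, N13 buckle (initial).
  N20: +60 → 60 ≥ 30
  N29: +60+20 → 80 ≥ 30
Round 2 — N20, N29 buckle.
  N18: +10 → 10 < 50
No further bucklings.

yes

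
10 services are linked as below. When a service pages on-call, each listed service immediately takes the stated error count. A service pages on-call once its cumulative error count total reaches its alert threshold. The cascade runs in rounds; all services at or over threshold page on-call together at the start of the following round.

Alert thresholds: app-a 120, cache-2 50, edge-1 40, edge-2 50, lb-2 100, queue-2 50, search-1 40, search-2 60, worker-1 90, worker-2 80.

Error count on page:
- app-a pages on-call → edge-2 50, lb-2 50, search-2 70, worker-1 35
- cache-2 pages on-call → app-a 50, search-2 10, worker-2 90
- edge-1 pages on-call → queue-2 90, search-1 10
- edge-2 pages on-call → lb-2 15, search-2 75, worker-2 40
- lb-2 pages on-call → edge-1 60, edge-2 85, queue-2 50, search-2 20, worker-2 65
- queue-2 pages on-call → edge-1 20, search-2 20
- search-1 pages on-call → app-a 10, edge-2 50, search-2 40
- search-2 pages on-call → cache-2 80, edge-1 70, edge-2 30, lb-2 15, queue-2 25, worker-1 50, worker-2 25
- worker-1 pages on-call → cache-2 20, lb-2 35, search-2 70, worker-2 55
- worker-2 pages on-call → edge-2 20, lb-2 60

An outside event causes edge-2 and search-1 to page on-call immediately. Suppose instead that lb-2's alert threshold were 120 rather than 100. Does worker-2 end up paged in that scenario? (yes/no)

yes

With lb-2's alert threshold at 120:
Round 1 — edge-2, search-1 page on-call (initial).
  app-a: +10 → 10 < 120
  lb-2: +15 → 15 < 120
  search-2: +75+40 → 115 ≥ 60
  worker-2: +40 → 40 < 80
Round 2 — search-2 pages on-call.
  cache-2: +80 → 80 ≥ 50
  edge-1: +70 → 70 ≥ 40
  lb-2: +15 → 30 < 120
  queue-2: +25 → 25 < 50
  worker-1: +50 → 50 < 90
  worker-2: +25 → 65 < 80
Round 3 — cache-2, edge-1 page on-call.
  app-a: +50 → 60 < 120
  queue-2: +90 → 115 ≥ 50
  worker-2: +90 → 155 ≥ 80
Round 4 — queue-2, worker-2 page on-call.
  lb-2: +60 → 90 < 120
No further pages.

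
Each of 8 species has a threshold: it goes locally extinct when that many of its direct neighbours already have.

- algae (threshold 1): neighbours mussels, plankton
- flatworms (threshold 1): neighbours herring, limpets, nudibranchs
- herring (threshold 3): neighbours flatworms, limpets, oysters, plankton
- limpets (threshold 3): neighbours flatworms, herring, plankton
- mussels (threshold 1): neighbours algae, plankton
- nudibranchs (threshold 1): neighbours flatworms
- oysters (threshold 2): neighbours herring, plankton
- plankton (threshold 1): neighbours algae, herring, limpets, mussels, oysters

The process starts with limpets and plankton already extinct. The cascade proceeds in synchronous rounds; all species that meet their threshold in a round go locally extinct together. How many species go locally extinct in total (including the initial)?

8

Round 1 — limpets, plankton go locally extinct (initial).
Round 2 — checking thresholds:
  algae: 1 of 2 neighbours ≥ 1, goes locally extinct.
  flatworms: 1 of 3 neighbours ≥ 1, goes locally extinct.
  herring: 2 of 4 neighbours < 3, below threshold.
  mussels: 1 of 2 neighbours ≥ 1, goes locally extinct.
  oysters: 1 of 2 neighbours < 2, below threshold.
Round 3 — checking thresholds:
  herring: 3 of 4 neighbours ≥ 3, goes locally extinct.
  nudibranchs: 1 of 1 neighbours ≥ 1, goes locally extinct.
  oysters: 1 of 2 neighbours < 2, below threshold.
Round 4 — checking thresholds:
  oysters: 2 of 2 neighbours ≥ 2, goes locally extinct.
Round 5 — no new extinctions; cascade stops.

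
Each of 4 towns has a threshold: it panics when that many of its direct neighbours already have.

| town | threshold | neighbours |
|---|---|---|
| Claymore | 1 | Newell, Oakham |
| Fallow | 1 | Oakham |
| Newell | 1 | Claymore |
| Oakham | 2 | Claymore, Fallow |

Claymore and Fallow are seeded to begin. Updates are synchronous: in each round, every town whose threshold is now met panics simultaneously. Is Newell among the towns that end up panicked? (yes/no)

yes

Round 1 — Claymore, Fallow panic (initial).
Round 2 — checking thresholds:
  Newell: 1 of 1 neighbours ≥ 1, panics.
  Oakham: 2 of 2 neighbours ≥ 2, panics.
Round 3 — no new panics; cascade stops.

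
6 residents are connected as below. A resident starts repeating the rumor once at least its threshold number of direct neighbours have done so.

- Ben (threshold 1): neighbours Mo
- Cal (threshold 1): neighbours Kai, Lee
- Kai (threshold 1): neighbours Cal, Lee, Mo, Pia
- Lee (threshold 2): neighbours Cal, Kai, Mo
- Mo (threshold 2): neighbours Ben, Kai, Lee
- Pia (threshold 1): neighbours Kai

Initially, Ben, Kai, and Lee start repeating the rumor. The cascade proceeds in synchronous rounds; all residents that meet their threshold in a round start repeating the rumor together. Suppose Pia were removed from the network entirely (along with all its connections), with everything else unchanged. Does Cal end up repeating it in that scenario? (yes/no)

With Pia removed:
Round 1 — Ben, Kai, Lee start repeating the rumor (initial).
Round 2 — checking thresholds:
  Cal: 2 of 2 neighbours ≥ 1, starts repeating the rumor.
  Mo: 3 of 3 neighbours ≥ 2, starts repeating the rumor.
Round 3 — no new spreads; cascade stops.

yes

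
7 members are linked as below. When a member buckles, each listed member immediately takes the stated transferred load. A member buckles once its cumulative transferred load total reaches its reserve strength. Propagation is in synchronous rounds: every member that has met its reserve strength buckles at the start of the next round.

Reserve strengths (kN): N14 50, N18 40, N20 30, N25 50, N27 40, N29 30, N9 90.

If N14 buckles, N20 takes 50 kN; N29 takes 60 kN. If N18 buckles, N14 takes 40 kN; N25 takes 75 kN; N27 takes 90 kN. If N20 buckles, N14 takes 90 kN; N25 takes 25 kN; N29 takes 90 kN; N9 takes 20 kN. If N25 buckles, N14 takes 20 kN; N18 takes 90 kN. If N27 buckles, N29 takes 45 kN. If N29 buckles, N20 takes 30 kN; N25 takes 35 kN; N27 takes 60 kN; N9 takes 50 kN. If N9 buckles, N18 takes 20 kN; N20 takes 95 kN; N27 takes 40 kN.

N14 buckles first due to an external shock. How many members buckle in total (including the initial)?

Round 1 — N14 buckles (initial).
  N20: +50 → 50 ≥ 30
  N29: +60 → 60 ≥ 30
Round 2 — N20, N29 buckle.
  N25: +25+35 → 60 ≥ 50
  N27: +60 → 60 ≥ 40
  N9: +20+50 → 70 < 90
Round 3 — N25, N27 buckle.
  N18: +90 → 90 ≥ 40
Round 4 — N18 buckles.
No further bucklings.

6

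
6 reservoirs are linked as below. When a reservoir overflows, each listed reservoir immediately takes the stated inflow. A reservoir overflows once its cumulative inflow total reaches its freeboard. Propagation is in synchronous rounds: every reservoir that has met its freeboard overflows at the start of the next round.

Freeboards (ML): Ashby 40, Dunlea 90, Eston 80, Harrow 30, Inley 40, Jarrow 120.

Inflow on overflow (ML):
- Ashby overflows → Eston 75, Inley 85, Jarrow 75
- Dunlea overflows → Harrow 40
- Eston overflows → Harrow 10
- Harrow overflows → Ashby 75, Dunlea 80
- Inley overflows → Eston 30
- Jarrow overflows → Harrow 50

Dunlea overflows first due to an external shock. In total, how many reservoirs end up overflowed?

Round 1 — Dunlea overflows (initial).
  Harrow: +40 → 40 ≥ 30
Round 2 — Harrow overflows.
  Ashby: +75 → 75 ≥ 40
Round 3 — Ashby overflows.
  Eston: +75 → 75 < 80
  Inley: +85 → 85 ≥ 40
  Jarrow: +75 → 75 < 120
Round 4 — Inley overflows.
  Eston: +30 → 105 ≥ 80
Round 5 — Eston overflows.
No further overflows.

5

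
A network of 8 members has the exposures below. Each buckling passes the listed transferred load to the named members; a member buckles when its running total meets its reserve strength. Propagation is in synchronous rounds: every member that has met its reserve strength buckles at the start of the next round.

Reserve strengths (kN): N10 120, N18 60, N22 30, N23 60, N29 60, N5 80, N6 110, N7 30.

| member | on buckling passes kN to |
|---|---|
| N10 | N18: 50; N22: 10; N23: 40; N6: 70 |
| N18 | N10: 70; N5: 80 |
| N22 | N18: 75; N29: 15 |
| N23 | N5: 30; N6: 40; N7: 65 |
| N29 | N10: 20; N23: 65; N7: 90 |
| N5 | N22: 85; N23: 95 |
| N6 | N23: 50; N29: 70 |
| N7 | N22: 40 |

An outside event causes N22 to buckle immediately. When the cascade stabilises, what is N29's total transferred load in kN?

Round 1 — N22 buckles (initial).
  N18: +75 → 75 ≥ 60
  N29: +15 → 15 < 60
Round 2 — N18 buckles.
  N10: +70 → 70 < 120
  N5: +80 → 80 ≥ 80
Round 3 — N5 buckles.
  N23: +95 → 95 ≥ 60
Round 4 — N23 buckles.
  N6: +40 → 40 < 110
  N7: +65 → 65 ≥ 30
Round 5 — N7 buckles.
No further bucklings.

15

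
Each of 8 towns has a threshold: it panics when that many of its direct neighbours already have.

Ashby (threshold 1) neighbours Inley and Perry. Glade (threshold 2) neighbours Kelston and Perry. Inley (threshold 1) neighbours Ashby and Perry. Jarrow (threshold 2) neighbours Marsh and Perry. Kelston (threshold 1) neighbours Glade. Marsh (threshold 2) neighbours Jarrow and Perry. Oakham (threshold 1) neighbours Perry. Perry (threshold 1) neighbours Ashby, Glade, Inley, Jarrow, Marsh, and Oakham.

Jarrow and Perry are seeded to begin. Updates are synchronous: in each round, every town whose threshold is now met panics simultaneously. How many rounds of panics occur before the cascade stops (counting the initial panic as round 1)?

2

Round 1 — Jarrow, Perry panic (initial).
Round 2 — checking thresholds:
  Ashby: 1 of 2 neighbours ≥ 1, panics.
  Glade: 1 of 2 neighbours < 2, holds.
  Inley: 1 of 2 neighbours ≥ 1, panics.
  Marsh: 2 of 2 neighbours ≥ 2, panics.
  Oakham: 1 of 1 neighbours ≥ 1, panics.
Round 3 — no new panics; cascade stops.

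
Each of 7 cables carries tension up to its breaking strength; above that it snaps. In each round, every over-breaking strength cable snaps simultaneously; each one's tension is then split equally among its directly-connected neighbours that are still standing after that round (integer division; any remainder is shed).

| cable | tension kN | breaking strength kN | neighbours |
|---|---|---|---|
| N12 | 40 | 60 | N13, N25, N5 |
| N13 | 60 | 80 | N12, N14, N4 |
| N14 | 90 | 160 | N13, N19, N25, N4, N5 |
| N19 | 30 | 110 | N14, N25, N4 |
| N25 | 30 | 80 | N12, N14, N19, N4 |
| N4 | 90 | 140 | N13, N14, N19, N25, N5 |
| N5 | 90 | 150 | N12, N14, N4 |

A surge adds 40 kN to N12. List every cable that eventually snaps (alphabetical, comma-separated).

Round 1 — N12 at 80 > 60. N12 snaps.
  N12 sheds 80 kN to N13, N25, N5: 26 each (2 lost).
    N13: 60+26 = 86 > 80
    N25: 30+26 = 56 ≤ 80
    N5: 90+26 = 116 ≤ 150
Round 2 — N13 snaps.
  N13 sheds 86 kN to N14, N4: 43 each.
    N14: 90+43 = 133 ≤ 160
    N4: 90+43 = 133 ≤ 140
No further breaks.

N12, N13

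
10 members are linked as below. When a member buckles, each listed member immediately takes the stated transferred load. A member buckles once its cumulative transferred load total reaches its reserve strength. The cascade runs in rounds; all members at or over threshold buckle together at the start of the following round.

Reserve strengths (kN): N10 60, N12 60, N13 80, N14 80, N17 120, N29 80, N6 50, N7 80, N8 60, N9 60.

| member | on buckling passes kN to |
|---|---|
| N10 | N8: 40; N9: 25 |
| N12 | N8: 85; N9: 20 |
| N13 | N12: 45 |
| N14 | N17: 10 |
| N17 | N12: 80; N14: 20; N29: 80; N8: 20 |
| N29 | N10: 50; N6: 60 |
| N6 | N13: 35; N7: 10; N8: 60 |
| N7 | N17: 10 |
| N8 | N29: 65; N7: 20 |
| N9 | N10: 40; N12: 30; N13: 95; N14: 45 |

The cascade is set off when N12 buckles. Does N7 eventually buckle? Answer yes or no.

no

Round 1 — N12 buckles (initial).
  N8: +85 → 85 ≥ 60
  N9: +20 → 20 < 60
Round 2 — N8 buckles.
  N29: +65 → 65 < 80
  N7: +20 → 20 < 80
No further bucklings.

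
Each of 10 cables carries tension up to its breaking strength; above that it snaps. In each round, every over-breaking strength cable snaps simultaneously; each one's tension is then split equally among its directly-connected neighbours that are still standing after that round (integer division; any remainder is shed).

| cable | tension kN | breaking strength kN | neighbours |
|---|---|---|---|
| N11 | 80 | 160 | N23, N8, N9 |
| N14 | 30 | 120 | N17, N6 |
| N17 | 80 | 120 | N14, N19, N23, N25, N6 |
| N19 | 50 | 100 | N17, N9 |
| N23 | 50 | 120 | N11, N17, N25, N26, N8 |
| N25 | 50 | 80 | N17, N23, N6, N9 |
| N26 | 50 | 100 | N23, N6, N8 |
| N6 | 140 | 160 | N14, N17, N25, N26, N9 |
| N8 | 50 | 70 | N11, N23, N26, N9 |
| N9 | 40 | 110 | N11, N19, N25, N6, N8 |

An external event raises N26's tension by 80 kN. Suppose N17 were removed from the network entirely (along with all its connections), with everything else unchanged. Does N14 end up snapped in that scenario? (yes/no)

With N17 removed:
Round 1 — N26 at 130 > 100. N26 snaps.
  N26 sheds 130 kN to N23, N6, N8: 43 each (1 lost).
    N23: 50+43 = 93 ≤ 120
    N6: 140+43 = 183 > 160
    N8: 50+43 = 93 > 70
Round 2 — N6, N8 snap.
  N6 sheds 183 kN to N14, N25, N9: 61 each.
    N14: 30+61 = 91 ≤ 120
    N25: 50+61 = 111 > 80
    N9: 40+61 = 101 ≤ 110
  N8 sheds 93 kN to N11, N23, N9: 31 each.
    N11: 80+31 = 111 ≤ 160
    N23: 93+31 = 124 > 120
    N9: 101+31 = 132 > 110
Round 3 — N23, N25, N9 snap.
  N23 sheds 124 kN to N11: 124 each.
    N11: 111+124 = 235 > 160
  N25 sheds 111 kN: no online neighbours, lost.
  N9 sheds 132 kN to N11, N19: 66 each.
    N11: 235+66 = 301 > 160
    N19: 50+66 = 116 > 100
Round 4 — N11, N19 snap.
  N11 sheds 301 kN: no online neighbours, lost.
  N19 sheds 116 kN: no online neighbours, lost.
No further breaks.

no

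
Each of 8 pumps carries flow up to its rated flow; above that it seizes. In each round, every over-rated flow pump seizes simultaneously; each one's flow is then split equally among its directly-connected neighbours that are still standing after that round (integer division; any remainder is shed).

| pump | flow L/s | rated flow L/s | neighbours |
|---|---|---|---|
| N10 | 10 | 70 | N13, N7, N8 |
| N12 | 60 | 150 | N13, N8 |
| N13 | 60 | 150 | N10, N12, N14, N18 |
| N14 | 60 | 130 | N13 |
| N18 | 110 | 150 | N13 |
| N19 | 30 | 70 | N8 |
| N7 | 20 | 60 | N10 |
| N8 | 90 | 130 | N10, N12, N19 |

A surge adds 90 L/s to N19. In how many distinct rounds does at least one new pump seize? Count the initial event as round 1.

Round 1 — N19 at 120 > 70. N19 seizes.
  N19 sheds 120 L/s to N8: 120 each.
    N8: 90+120 = 210 > 130
Round 2 — N8 seizes.
  N8 sheds 210 L/s to N10, N12: 105 each.
    N10: 10+105 = 115 > 70
    N12: 60+105 = 165 > 150
Round 3 — N10, N12 seize.
  N10 sheds 115 L/s to N13, N7: 57 each (1 lost).
    N13: 60+57 = 117 ≤ 150
    N7: 20+57 = 77 > 60
  N12 sheds 165 L/s to N13: 165 each.
    N13: 117+165 = 282 > 150
Round 4 — N13, N7 seize.
  N13 sheds 282 L/s to N14, N18: 141 each.
    N14: 60+141 = 201 > 130
    N18: 110+141 = 251 > 150
  N7 sheds 77 L/s: no online neighbours, lost.
Round 5 — N14, N18 seize.
  N14 sheds 201 L/s: no online neighbours, lost.
  N18 sheds 251 L/s: no online neighbours, lost.
No further seizures.

5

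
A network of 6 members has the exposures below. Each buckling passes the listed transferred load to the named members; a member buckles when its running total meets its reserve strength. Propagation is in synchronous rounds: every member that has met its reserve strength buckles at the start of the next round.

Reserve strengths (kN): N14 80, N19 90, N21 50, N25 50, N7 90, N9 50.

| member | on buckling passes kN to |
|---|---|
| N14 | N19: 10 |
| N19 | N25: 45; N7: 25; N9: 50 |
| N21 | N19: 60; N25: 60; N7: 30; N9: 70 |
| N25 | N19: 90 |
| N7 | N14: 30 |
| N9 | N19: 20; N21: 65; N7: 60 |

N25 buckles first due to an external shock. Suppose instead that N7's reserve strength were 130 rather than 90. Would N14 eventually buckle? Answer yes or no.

With N7's reserve strength at 130:
Round 1 — N25 buckles (initial).
  N19: +90 → 90 ≥ 90
Round 2 — N19 buckles.
  N7: +25 → 25 < 130
  N9: +50 → 50 ≥ 50
Round 3 — N9 buckles.
  N21: +65 → 65 ≥ 50
  N7: +60 → 85 < 130
Round 4 — N21 buckles.
  N7: +30 → 115 < 130
No further bucklings.

no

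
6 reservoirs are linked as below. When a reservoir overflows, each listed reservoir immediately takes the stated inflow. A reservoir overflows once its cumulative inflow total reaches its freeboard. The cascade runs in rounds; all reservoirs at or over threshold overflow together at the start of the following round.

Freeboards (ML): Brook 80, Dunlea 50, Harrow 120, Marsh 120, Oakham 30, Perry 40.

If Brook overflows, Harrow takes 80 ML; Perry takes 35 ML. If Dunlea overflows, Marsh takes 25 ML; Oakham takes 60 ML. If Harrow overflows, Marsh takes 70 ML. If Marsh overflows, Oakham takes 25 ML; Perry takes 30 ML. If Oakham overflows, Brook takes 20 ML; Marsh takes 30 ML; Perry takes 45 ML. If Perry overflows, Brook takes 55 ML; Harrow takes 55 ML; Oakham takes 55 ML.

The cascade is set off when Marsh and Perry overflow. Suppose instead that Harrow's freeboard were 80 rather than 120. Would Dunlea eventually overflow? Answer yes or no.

With Harrow's freeboard at 80:
Round 1 — Marsh, Perry overflow (initial).
  Brook: +55 → 55 < 80
  Harrow: +55 → 55 < 80
  Oakham: +25+55 → 80 ≥ 30
Round 2 — Oakham overflows.
  Brook: +20 → 75 < 80
No further overflows.

no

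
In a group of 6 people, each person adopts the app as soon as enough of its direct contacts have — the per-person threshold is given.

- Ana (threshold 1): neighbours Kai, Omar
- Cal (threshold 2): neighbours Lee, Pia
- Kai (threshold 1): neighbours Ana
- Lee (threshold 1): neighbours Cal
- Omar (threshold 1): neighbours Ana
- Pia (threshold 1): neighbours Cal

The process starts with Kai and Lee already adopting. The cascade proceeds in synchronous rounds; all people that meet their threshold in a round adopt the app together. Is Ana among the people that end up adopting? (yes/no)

Round 1 — Kai, Lee adopt the app (initial).
Round 2 — checking thresholds:
  Ana: 1 of 2 neighbours ≥ 1, adopts the app.
  Cal: 1 of 2 neighbours < 2, below threshold.
Round 3 — checking thresholds:
  Cal: 1 of 2 neighbours < 2, below threshold.
  Omar: 1 of 1 neighbours ≥ 1, adopts the app.
Round 4 — no new adoptions; cascade stops.

yes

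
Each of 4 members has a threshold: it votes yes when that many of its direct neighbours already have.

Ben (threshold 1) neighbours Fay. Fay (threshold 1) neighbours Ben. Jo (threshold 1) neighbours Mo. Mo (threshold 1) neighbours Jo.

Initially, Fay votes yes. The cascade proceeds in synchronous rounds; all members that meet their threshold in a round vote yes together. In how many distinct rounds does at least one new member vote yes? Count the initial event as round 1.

Round 1 — Fay votes yes (initial).
Round 2 — checking thresholds:
  Ben: 1 of 1 neighbours ≥ 1, votes yes.
Round 3 — no new yes votes; cascade stops.

2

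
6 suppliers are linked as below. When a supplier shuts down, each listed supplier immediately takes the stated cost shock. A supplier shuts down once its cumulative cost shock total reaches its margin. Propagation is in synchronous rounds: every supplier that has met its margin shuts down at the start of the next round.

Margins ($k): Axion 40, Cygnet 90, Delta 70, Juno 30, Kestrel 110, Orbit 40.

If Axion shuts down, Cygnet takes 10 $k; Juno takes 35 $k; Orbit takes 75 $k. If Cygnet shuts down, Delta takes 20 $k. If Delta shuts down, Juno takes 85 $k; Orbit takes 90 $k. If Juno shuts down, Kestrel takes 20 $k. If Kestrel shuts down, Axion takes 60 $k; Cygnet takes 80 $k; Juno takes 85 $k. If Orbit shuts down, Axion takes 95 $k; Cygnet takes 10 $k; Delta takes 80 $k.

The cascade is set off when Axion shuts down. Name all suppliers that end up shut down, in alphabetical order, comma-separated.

Axion, Delta, Juno, Orbit

Round 1 — Axion shuts down (initial).
  Cygnet: +10 → 10 < 90
  Juno: +35 → 35 ≥ 30
  Orbit: +75 → 75 ≥ 40
Round 2 — Juno, Orbit shut down.
  Cygnet: +10 → 20 < 90
  Delta: +80 → 80 ≥ 70
  Kestrel: +20 → 20 < 110
Round 3 — Delta shuts down.
No further shutdowns.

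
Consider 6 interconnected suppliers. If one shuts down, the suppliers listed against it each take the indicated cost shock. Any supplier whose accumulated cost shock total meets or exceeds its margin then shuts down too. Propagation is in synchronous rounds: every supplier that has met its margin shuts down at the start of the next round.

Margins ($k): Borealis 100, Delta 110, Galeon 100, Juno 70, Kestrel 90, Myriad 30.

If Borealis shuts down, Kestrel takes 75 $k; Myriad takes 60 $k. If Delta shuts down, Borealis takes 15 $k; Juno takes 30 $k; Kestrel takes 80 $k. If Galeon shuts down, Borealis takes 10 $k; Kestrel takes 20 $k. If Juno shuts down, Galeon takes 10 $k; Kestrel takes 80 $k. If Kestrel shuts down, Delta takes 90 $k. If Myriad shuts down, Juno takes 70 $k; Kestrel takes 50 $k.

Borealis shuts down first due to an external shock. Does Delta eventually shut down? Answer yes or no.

Round 1 — Borealis shuts down (initial).
  Kestrel: +75 → 75 < 90
  Myriad: +60 → 60 ≥ 30
Round 2 — Myriad shuts down.
  Juno: +70 → 70 ≥ 70
  Kestrel: +50 → 125 ≥ 90
Round 3 — Juno, Kestrel shut down.
  Delta: +90 → 90 < 110
  Galeon: +10 → 10 < 100
No further shutdowns.

no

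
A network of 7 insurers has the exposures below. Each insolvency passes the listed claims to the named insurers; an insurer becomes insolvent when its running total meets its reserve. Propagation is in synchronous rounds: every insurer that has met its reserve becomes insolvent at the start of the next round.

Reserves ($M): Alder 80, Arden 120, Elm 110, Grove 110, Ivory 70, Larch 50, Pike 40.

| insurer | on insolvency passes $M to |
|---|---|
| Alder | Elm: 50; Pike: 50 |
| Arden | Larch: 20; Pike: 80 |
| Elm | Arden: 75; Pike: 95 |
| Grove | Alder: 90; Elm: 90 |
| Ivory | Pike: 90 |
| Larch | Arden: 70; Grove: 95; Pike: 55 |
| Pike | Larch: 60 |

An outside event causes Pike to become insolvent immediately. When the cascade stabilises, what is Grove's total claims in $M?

95

Round 1 — Pike becomes insolvent (initial).
  Larch: +60 → 60 ≥ 50
Round 2 — Larch becomes insolvent.
  Arden: +70 → 70 < 120
  Grove: +95 → 95 < 110
No further insolvencies.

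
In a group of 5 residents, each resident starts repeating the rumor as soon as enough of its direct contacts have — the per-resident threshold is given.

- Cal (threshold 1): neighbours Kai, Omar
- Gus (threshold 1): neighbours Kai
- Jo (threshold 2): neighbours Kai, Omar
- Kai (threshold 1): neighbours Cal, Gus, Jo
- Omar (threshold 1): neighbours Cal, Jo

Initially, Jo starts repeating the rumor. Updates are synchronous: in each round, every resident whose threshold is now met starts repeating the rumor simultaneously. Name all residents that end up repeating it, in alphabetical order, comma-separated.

Round 1 — Jo starts repeating the rumor (initial).
Round 2 — checking thresholds:
  Kai: 1 of 3 neighbours ≥ 1, starts repeating the rumor.
  Omar: 1 of 2 neighbours ≥ 1, starts repeating the rumor.
Round 3 — checking thresholds:
  Cal: 2 of 2 neighbours ≥ 1, starts repeating the rumor.
  Gus: 1 of 1 neighbours ≥ 1, starts repeating the rumor.
Round 4 — no new spreads; cascade stops.

Cal, Gus, Jo, Kai, Omar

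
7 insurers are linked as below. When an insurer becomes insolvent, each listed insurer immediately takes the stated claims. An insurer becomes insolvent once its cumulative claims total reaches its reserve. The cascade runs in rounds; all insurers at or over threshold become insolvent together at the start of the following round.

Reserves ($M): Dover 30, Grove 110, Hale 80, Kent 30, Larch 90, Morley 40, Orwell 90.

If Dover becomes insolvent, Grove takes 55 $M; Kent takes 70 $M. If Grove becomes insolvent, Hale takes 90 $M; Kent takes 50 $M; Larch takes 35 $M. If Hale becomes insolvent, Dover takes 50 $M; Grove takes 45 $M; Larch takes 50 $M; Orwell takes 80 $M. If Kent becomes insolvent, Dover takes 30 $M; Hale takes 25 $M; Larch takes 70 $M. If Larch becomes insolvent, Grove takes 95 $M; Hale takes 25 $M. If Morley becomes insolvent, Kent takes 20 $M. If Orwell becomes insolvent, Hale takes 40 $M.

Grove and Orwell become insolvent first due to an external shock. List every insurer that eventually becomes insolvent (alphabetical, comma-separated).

Round 1 — Grove, Orwell become insolvent (initial).
  Hale: +90+40 → 130 ≥ 80
  Kent: +50 → 50 ≥ 30
  Larch: +35 → 35 < 90
Round 2 — Hale, Kent become insolvent.
  Dover: +50+30 → 80 ≥ 30
  Larch: +50+70 → 155 ≥ 90
Round 3 — Dover, Larch become insolvent.
No further insolvencies.

Dover, Grove, Hale, Kent, Larch, Orwell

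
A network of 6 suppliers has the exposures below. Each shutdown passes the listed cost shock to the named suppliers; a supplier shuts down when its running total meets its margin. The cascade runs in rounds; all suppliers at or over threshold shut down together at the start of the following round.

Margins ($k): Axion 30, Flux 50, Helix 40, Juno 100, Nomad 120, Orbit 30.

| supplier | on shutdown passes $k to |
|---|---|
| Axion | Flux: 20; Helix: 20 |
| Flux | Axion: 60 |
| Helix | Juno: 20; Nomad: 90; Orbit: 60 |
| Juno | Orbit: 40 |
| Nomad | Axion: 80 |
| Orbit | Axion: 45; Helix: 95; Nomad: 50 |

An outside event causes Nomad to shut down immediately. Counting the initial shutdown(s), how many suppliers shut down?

Round 1 — Nomad shuts down (initial).
  Axion: +80 → 80 ≥ 30
Round 2 — Axion shuts down.
  Flux: +20 → 20 < 50
  Helix: +20 → 20 < 40
No further shutdowns.

2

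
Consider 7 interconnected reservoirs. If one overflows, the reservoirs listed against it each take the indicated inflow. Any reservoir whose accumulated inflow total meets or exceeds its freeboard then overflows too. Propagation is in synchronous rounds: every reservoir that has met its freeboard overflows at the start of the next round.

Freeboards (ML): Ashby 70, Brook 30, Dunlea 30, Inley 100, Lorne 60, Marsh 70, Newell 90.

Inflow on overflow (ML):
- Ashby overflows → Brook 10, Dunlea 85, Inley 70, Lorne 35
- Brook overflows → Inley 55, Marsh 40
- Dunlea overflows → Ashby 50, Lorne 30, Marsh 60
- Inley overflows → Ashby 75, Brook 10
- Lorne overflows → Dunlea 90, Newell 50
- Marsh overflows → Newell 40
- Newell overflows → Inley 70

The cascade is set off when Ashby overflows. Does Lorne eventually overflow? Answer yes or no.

Round 1 — Ashby overflows (initial).
  Brook: +10 → 10 < 30
  Dunlea: +85 → 85 ≥ 30
  Inley: +70 → 70 < 100
  Lorne: +35 → 35 < 60
Round 2 — Dunlea overflows.
  Lorne: +30 → 65 ≥ 60
  Marsh: +60 → 60 < 70
Round 3 — Lorne overflows.
  Newell: +50 → 50 < 90
No further overflows.

yes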